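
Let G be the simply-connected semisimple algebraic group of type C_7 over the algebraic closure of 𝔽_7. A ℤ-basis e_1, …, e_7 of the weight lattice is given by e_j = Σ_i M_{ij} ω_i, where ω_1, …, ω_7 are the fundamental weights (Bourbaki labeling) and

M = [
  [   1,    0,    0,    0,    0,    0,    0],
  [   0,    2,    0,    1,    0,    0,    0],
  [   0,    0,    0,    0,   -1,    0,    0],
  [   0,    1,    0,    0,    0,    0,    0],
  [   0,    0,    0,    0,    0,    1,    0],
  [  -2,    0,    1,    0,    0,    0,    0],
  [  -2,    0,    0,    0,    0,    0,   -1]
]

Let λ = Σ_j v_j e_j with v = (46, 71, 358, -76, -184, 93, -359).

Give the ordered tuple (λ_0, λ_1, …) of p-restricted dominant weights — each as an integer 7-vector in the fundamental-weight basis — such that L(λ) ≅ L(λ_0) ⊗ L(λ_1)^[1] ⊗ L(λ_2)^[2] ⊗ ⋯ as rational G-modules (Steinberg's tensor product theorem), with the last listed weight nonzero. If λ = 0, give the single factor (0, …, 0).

((4, 3, 2, 1, 2, 0, 1), (6, 2, 5, 3, 6, 3, 3), (0, 1, 3, 1, 1, 5, 5))

Compute c_i = Σ_j M_{ij} v_j with v = (46, 71, 358, -76, -184, 93, -359):
  c_1 = 1·46 + 0·71 + 0·358 + (0)·(-76) + (0)·(-184) + 0·93 + (0)·(-359) = 46
  c_2 = 0·46 + 2·71 + 0·358 + (1)·(-76) + (0)·(-184) + 0·93 + (0)·(-359) = 66
  c_3 = 0·46 + 0·71 + 0·358 + (0)·(-76) + (-1)·(-184) + 0·93 + (0)·(-359) = 184
  c_4 = 0·46 + 1·71 + 0·358 + (0)·(-76) + (0)·(-184) + 0·93 + (0)·(-359) = 71
  c_5 = 0·46 + 0·71 + 0·358 + (0)·(-76) + (0)·(-184) + 1·93 + (0)·(-359) = 93
  c_6 = (-2)·(46) + 0·71 + 1·358 + (0)·(-76) + (0)·(-184) + 0·93 + (0)·(-359) = 266
  c_7 = (-2)·(46) + 0·71 + 0·358 + (0)·(-76) + (0)·(-184) + 0·93 + (-1)·(-359) = 267
Base-7 expansion of each c_i:
  c_1 = 46 = 4·7^0 + 6·7^1
  c_2 = 66 = 3·7^0 + 2·7^1 + 1·7^2
  c_3 = 184 = 2·7^0 + 5·7^1 + 3·7^2
  c_4 = 71 = 1·7^0 + 3·7^1 + 1·7^2
  c_5 = 93 = 2·7^0 + 6·7^1 + 1·7^2
  c_6 = 266 = 0·7^0 + 3·7^1 + 5·7^2
  c_7 = 267 = 1·7^0 + 3·7^1 + 5·7^2
Factor λ_0 = (4, 3, 2, 1, 2, 0, 1)
Factor λ_1 = (6, 2, 5, 3, 6, 3, 3)
Factor λ_2 = (0, 1, 3, 1, 1, 5, 5)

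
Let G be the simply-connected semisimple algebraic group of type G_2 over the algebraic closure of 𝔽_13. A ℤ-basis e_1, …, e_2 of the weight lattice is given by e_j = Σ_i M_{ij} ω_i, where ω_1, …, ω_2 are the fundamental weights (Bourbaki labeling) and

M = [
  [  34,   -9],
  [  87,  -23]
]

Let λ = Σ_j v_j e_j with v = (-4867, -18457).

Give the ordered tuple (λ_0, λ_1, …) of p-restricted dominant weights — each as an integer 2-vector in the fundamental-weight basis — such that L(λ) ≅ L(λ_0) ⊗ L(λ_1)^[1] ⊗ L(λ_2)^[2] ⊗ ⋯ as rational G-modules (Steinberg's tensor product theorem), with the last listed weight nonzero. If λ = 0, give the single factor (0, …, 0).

Change of basis e → ω: c = M·v where v = (-4867, -18457):
  c_1 = 34*-4867 + -9*-18457 = 635
  c_2 = 87*-4867 + -23*-18457 = 1082
Base-13 expansion of each c_i:
  c_1 = 635 = 11·13^0 + 9·13^1 + 3·13^2
  c_2 = 1082 = 3·13^0 + 5·13^1 + 6·13^2
Factor λ_0 = (11, 3)
Factor λ_1 = (9, 5)
Factor λ_2 = (3, 6)

((11, 3), (9, 5), (3, 6))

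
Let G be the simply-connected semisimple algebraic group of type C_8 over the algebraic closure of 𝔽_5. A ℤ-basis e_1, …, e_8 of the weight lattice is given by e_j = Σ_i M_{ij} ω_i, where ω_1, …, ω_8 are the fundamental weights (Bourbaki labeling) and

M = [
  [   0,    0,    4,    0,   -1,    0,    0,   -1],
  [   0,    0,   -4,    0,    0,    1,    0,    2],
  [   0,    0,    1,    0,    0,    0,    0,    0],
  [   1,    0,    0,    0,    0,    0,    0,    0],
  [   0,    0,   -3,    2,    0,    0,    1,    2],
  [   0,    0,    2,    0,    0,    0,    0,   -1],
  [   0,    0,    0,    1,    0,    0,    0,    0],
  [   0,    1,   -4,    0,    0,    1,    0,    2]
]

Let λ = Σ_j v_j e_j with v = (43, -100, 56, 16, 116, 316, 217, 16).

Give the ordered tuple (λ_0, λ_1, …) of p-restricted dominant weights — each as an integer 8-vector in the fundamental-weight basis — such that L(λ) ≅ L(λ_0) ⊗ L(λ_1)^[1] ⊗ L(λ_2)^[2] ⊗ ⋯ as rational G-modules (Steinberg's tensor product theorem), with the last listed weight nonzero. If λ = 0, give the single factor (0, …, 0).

((2, 4, 1, 3, 3, 1, 1, 4), (3, 4, 1, 3, 2, 4, 3, 4), (3, 4, 2, 1, 4, 3, 0, 0))

Change of basis e → ω: c = M·v where v = (43, -100, 56, 16, 116, 316, 217, 16):
  c_1 = 0·43 + (0)·(-100) + 4·56 + 0·16 + (-1)·(116) + 0·316 + 0·217 + (-1)·(16) = 92
  c_2 = 0·43 + (0)·(-100) + (-4)·(56) + 0·16 + 0·116 + 1·316 + 0·217 + 2·16 = 124
  c_3 = 0·43 + (0)·(-100) + 1·56 + 0·16 + 0·116 + 0·316 + 0·217 + 0·16 = 56
  c_4 = 1·43 + (0)·(-100) + 0·56 + 0·16 + 0·116 + 0·316 + 0·217 + 0·16 = 43
  c_5 = 0·43 + (0)·(-100) + (-3)·(56) + 2·16 + 0·116 + 0·316 + 1·217 + 2·16 = 113
  c_6 = 0·43 + (0)·(-100) + 2·56 + 0·16 + 0·116 + 0·316 + 0·217 + (-1)·(16) = 96
  c_7 = 0·43 + (0)·(-100) + 0·56 + 1·16 + 0·116 + 0·316 + 0·217 + 0·16 = 16
  c_8 = 0·43 + (1)·(-100) + (-4)·(56) + 0·16 + 0·116 + 1·316 + 0·217 + 2·16 = 24
p = 5; digits c_i = Σ_j d_{ij}·5^j, 0 ≤ d_{ij} < 5:
  c_1 = 92 = 2·5^0 + 3·5^1 + 3·5^2
  c_2 = 124 = 4·5^0 + 4·5^1 + 4·5^2
  c_3 = 56 = 1·5^0 + 1·5^1 + 2·5^2
  c_4 = 43 = 3·5^0 + 3·5^1 + 1·5^2
  c_5 = 113 = 3·5^0 + 2·5^1 + 4·5^2
  c_6 = 96 = 1·5^0 + 4·5^1 + 3·5^2
  c_7 = 16 = 1·5^0 + 3·5^1
  c_8 = 24 = 4·5^0 + 4·5^1
Factor λ_0 = (2, 4, 1, 3, 3, 1, 1, 4)
Factor λ_1 = (3, 4, 1, 3, 2, 4, 3, 4)
Factor λ_2 = (3, 4, 2, 1, 4, 3, 0, 0)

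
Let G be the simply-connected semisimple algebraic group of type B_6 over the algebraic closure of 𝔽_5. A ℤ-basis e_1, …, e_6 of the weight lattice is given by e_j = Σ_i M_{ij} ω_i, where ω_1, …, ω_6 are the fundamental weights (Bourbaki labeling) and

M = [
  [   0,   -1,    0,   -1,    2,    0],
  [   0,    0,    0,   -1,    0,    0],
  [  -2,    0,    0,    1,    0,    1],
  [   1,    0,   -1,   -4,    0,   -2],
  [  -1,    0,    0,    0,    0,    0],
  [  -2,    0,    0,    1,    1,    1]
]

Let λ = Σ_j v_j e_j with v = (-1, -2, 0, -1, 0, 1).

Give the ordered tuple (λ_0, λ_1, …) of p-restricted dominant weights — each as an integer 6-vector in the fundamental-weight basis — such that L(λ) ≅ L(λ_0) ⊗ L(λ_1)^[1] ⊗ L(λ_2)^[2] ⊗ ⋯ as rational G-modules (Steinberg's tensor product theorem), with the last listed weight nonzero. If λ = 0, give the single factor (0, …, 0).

ω-coordinates c = M·v, v = (-1, -2, 0, -1, 0, 1):
  c_1 = (0)·(-1) + (-1)·(-2) + 0·0 + (-1)·(-1) + 2·0 + 0·1 = 3
  c_2 = (0)·(-1) + (0)·(-2) + 0·0 + (-1)·(-1) + 0·0 + 0·1 = 1
  c_3 = (-2)·(-1) + (0)·(-2) + 0·0 + (1)·(-1) + 0·0 + 1·1 = 2
  c_4 = (1)·(-1) + (0)·(-2) + (-1)·(0) + (-4)·(-1) + 0·0 + (-2)·(1) = 1
  c_5 = (-1)·(-1) + (0)·(-2) + 0·0 + (0)·(-1) + 0·0 + 0·1 = 1
  c_6 = (-2)·(-1) + (0)·(-2) + 0·0 + (1)·(-1) + 1·0 + 1·1 = 2
Expand coordinatewise in base 5:
  c_1 = 3 = 3·5^0
  c_2 = 1 = 1·5^0
  c_3 = 2 = 2·5^0
  c_4 = 1 = 1·5^0
  c_5 = 1 = 1·5^0
  c_6 = 2 = 2·5^0
λ_0 = (3, 1, 2, 1, 1, 2)

((3, 1, 2, 1, 1, 2),)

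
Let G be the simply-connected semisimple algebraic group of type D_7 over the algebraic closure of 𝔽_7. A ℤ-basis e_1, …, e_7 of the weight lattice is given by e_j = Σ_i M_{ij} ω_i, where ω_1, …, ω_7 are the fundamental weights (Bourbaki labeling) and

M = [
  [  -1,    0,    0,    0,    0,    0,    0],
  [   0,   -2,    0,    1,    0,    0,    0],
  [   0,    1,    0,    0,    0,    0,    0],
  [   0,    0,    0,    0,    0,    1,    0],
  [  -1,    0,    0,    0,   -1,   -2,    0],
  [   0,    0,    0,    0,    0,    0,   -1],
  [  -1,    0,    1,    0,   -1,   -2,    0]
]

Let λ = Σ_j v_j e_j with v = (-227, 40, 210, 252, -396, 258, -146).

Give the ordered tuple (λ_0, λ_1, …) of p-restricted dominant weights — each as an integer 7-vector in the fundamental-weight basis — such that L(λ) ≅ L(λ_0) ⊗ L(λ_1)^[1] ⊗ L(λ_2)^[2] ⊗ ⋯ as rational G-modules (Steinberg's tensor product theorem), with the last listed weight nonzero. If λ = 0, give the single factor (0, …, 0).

Change of basis e → ω: c = M·v where v = (-227, 40, 210, 252, -396, 258, -146):
  c_1 = (-1)·(-227) + (0)·(40) + (0)·(210) + (0)·(252) + (0)·(-396) + (0)·(258) + (0)·(-146) = 227
  c_2 = (0)·(-227) + (-2)·(40) + (0)·(210) + (1)·(252) + (0)·(-396) + (0)·(258) + (0)·(-146) = 172
  c_3 = (0)·(-227) + (1)·(40) + (0)·(210) + (0)·(252) + (0)·(-396) + (0)·(258) + (0)·(-146) = 40
  c_4 = (0)·(-227) + (0)·(40) + (0)·(210) + (0)·(252) + (0)·(-396) + (1)·(258) + (0)·(-146) = 258
  c_5 = (-1)·(-227) + (0)·(40) + (0)·(210) + (0)·(252) + (-1)·(-396) + (-2)·(258) + (0)·(-146) = 107
  c_6 = (0)·(-227) + (0)·(40) + (0)·(210) + (0)·(252) + (0)·(-396) + (0)·(258) + (-1)·(-146) = 146
  c_7 = (-1)·(-227) + (0)·(40) + (1)·(210) + (0)·(252) + (-1)·(-396) + (-2)·(258) + (0)·(-146) = 317
Writing each c_i in base p = 7:
  c_1 = 227 = 3·7^0 + 4·7^1 + 4·7^2
  c_2 = 172 = 4·7^0 + 3·7^1 + 3·7^2
  c_3 = 40 = 5·7^0 + 5·7^1
  c_4 = 258 = 6·7^0 + 1·7^1 + 5·7^2
  c_5 = 107 = 2·7^0 + 1·7^1 + 2·7^2
  c_6 = 146 = 6·7^0 + 6·7^1 + 2·7^2
  c_7 = 317 = 2·7^0 + 3·7^1 + 6·7^2
p-restricted factor λ_0 = (3, 4, 5, 6, 2, 6, 2)
p-restricted factor λ_1 = (4, 3, 5, 1, 1, 6, 3)
p-restricted factor λ_2 = (4, 3, 0, 5, 2, 2, 6)

((3, 4, 5, 6, 2, 6, 2), (4, 3, 5, 1, 1, 6, 3), (4, 3, 0, 5, 2, 2, 6))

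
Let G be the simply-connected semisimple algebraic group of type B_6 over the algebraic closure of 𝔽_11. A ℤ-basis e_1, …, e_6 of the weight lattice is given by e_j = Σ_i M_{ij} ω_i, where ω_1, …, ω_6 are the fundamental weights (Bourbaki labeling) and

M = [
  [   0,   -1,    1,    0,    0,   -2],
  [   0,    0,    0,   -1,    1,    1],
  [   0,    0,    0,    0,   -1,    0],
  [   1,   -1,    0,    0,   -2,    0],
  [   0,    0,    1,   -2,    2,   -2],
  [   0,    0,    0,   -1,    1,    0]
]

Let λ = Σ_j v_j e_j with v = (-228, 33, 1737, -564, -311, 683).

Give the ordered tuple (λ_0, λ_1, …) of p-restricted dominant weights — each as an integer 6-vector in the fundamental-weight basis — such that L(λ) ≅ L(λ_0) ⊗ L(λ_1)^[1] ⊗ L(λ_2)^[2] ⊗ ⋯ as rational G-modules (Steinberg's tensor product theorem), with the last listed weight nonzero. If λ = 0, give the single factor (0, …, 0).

((8, 1, 3, 9, 8, 0), (8, 8, 6, 10, 2, 1), (2, 7, 2, 2, 7, 2))

Compute c_i = Σ_j M_{ij} v_j with v = (-228, 33, 1737, -564, -311, 683):
  c_1 = (0)·(-228) + (-1)·(33) + (1)·(1737) + (0)·(-564) + (0)·(-311) + (-2)·(683) = 338
  c_2 = (0)·(-228) + (0)·(33) + (0)·(1737) + (-1)·(-564) + (1)·(-311) + (1)·(683) = 936
  c_3 = (0)·(-228) + (0)·(33) + (0)·(1737) + (0)·(-564) + (-1)·(-311) + (0)·(683) = 311
  c_4 = (1)·(-228) + (-1)·(33) + (0)·(1737) + (0)·(-564) + (-2)·(-311) + (0)·(683) = 361
  c_5 = (0)·(-228) + (0)·(33) + (1)·(1737) + (-2)·(-564) + (2)·(-311) + (-2)·(683) = 877
  c_6 = (0)·(-228) + (0)·(33) + (0)·(1737) + (-1)·(-564) + (1)·(-311) + (0)·(683) = 253
Expand coordinatewise in base 11:
  c_1 = 338 = 8·11^0 + 8·11^1 + 2·11^2
  c_2 = 936 = 1·11^0 + 8·11^1 + 7·11^2
  c_3 = 311 = 3·11^0 + 6·11^1 + 2·11^2
  c_4 = 361 = 9·11^0 + 10·11^1 + 2·11^2
  c_5 = 877 = 8·11^0 + 2·11^1 + 7·11^2
  c_6 = 253 = 0·11^0 + 1·11^1 + 2·11^2
p-restricted factor λ_0 = (8, 1, 3, 9, 8, 0)
p-restricted factor λ_1 = (8, 8, 6, 10, 2, 1)
p-restricted factor λ_2 = (2, 7, 2, 2, 7, 2)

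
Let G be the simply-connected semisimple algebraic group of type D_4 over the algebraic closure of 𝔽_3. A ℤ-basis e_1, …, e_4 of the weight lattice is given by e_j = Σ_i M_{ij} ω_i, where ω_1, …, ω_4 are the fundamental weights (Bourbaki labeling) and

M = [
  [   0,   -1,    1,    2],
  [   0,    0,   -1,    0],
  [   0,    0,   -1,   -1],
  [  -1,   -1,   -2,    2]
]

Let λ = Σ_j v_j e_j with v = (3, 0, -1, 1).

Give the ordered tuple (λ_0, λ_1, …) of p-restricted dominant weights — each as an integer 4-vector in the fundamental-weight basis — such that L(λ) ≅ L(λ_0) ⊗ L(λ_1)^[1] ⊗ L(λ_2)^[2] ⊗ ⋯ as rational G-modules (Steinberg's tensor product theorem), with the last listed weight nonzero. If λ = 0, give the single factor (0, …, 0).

Converting to the ω-basis (c_i = row i of M dotted with v = (3, 0, -1, 1)):
  c_1 = (0)·(3) + (-1)·(0) + (1)·(-1) + (2)·(1) = 1
  c_2 = (0)·(3) + (0)·(0) + (-1)·(-1) + (0)·(1) = 1
  c_3 = (0)·(3) + (0)·(0) + (-1)·(-1) + (-1)·(1) = 0
  c_4 = (-1)·(3) + (-1)·(0) + (-2)·(-1) + (2)·(1) = 1
p = 3; digits c_i = Σ_j d_{ij}·3^j, 0 ≤ d_{ij} < 3:
  c_1 = 1 = 1·3^0
  c_2 = 1 = 1·3^0
  c_3 = 0
  c_4 = 1 = 1·3^0
λ_0 = (1, 1, 0, 1)

((1, 1, 0, 1),)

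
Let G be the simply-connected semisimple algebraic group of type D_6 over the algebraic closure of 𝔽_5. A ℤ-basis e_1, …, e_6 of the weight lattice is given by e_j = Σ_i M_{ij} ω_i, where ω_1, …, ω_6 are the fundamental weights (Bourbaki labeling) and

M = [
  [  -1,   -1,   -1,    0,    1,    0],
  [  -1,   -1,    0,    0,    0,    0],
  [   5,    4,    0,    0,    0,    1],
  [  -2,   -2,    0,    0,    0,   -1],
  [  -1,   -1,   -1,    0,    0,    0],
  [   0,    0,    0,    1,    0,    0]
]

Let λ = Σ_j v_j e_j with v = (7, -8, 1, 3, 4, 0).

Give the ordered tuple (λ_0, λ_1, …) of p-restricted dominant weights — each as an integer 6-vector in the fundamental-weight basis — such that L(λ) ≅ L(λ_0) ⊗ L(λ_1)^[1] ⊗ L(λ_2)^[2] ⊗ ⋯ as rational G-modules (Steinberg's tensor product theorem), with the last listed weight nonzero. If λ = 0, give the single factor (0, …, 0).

In the fundamental-weight basis, λ has coordinates c = M·v (v = (7, -8, 1, 3, 4, 0)):
  c_1 = (-1)·(7) + (-1)·(-8) + (-1)·(1) + 0·3 + 1·4 + 0·0 = 4
  c_2 = (-1)·(7) + (-1)·(-8) + 0·1 + 0·3 + 0·4 + 0·0 = 1
  c_3 = 5·7 + (4)·(-8) + 0·1 + 0·3 + 0·4 + 1·0 = 3
  c_4 = (-2)·(7) + (-2)·(-8) + 0·1 + 0·3 + 0·4 + (-1)·(0) = 2
  c_5 = (-1)·(7) + (-1)·(-8) + (-1)·(1) + 0·3 + 0·4 + 0·0 = 0
  c_6 = 0·7 + (0)·(-8) + 0·1 + 1·3 + 0·4 + 0·0 = 3
p = 5; digits c_i = Σ_j d_{ij}·5^j, 0 ≤ d_{ij} < 5:
  c_1 = 4 = 4·5^0
  c_2 = 1 = 1·5^0
  c_3 = 3 = 3·5^0
  c_4 = 2 = 2·5^0
  c_5 = 0
  c_6 = 3 = 3·5^0
p-restricted factor λ_0 = (4, 1, 3, 2, 0, 3)

((4, 1, 3, 2, 0, 3),)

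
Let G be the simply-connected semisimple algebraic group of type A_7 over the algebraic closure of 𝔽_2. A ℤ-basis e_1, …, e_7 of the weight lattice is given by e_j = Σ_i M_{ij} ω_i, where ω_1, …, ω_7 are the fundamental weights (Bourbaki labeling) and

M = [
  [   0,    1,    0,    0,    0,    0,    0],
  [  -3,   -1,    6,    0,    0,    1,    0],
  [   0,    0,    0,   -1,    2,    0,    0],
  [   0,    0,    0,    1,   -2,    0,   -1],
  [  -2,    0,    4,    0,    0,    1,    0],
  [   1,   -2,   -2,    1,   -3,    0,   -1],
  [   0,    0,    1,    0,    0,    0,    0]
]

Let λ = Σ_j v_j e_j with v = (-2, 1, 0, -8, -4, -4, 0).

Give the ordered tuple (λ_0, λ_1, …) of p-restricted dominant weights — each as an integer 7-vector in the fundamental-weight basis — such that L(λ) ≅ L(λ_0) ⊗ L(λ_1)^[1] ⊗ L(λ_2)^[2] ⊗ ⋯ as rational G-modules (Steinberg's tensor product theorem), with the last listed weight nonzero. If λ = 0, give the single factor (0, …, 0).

Compute c_i = Σ_j M_{ij} v_j with v = (-2, 1, 0, -8, -4, -4, 0):
  c_1 = (0)·(-2) + 1·1 + 0·0 + (0)·(-8) + (0)·(-4) + (0)·(-4) + 0·0 = 1
  c_2 = (-3)·(-2) + (-1)·(1) + 6·0 + (0)·(-8) + (0)·(-4) + (1)·(-4) + 0·0 = 1
  c_3 = (0)·(-2) + 0·1 + 0·0 + (-1)·(-8) + (2)·(-4) + (0)·(-4) + 0·0 = 0
  c_4 = (0)·(-2) + 0·1 + 0·0 + (1)·(-8) + (-2)·(-4) + (0)·(-4) + (-1)·(0) = 0
  c_5 = (-2)·(-2) + 0·1 + 4·0 + (0)·(-8) + (0)·(-4) + (1)·(-4) + 0·0 = 0
  c_6 = (1)·(-2) + (-2)·(1) + (-2)·(0) + (1)·(-8) + (-3)·(-4) + (0)·(-4) + (-1)·(0) = 0
  c_7 = (0)·(-2) + 0·1 + 1·0 + (0)·(-8) + (0)·(-4) + (0)·(-4) + 0·0 = 0
Writing each c_i in base p = 2:
  c_1 = 1 = 1·2^0
  c_2 = 1 = 1·2^0
  c_3 = 0
  c_4 = 0
  c_5 = 0
  c_6 = 0
  c_7 = 0
p-restricted factor λ_0 = (1, 1, 0, 0, 0, 0, 0)

((1, 1, 0, 0, 0, 0, 0),)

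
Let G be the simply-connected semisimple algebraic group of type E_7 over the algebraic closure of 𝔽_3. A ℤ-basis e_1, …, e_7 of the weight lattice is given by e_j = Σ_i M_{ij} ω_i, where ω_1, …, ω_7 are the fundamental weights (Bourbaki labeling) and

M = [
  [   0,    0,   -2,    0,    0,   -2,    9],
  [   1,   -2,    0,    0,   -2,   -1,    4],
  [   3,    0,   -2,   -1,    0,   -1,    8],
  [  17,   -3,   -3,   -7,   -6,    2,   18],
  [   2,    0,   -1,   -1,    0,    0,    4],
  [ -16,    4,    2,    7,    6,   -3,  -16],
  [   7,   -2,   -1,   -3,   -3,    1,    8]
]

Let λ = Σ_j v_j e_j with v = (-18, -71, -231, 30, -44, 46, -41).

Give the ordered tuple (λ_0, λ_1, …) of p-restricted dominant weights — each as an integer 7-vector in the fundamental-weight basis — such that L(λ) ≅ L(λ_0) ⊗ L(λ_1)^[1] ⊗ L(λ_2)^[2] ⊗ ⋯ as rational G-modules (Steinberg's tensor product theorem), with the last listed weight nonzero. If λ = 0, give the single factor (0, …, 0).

((1, 2, 1, 2, 1, 0, 1), (0, 0, 1, 2, 0, 2, 2))

ω-coordinates c = M·v, v = (-18, -71, -231, 30, -44, 46, -41):
  c_1 = 0*-18 + 0*-71 + -2*-231 + 0*30 + 0*-44 + -2*46 + 9*-41 = 1
  c_2 = 1*-18 + -2*-71 + 0*-231 + 0*30 + -2*-44 + -1*46 + 4*-41 = 2
  c_3 = 3*-18 + 0*-71 + -2*-231 + -1*30 + 0*-44 + -1*46 + 8*-41 = 4
  c_4 = 17*-18 + -3*-71 + -3*-231 + -7*30 + -6*-44 + 2*46 + 18*-41 = 8
  c_5 = 2*-18 + 0*-71 + -1*-231 + -1*30 + 0*-44 + 0*46 + 4*-41 = 1
  c_6 = -16*-18 + 4*-71 + 2*-231 + 7*30 + 6*-44 + -3*46 + -16*-41 = 6
  c_7 = 7*-18 + -2*-71 + -1*-231 + -3*30 + -3*-44 + 1*46 + 8*-41 = 7
Writing each c_i in base p = 3:
  c_1 = 1 = 1·3^0
  c_2 = 2 = 2·3^0
  c_3 = 4 = 1·3^0 + 1·3^1
  c_4 = 8 = 2·3^0 + 2·3^1
  c_5 = 1 = 1·3^0
  c_6 = 6 = 0·3^0 + 2·3^1
  c_7 = 7 = 1·3^0 + 2·3^1
Factor λ_0 = (1, 2, 1, 2, 1, 0, 1)
Factor λ_1 = (0, 0, 1, 2, 0, 2, 2)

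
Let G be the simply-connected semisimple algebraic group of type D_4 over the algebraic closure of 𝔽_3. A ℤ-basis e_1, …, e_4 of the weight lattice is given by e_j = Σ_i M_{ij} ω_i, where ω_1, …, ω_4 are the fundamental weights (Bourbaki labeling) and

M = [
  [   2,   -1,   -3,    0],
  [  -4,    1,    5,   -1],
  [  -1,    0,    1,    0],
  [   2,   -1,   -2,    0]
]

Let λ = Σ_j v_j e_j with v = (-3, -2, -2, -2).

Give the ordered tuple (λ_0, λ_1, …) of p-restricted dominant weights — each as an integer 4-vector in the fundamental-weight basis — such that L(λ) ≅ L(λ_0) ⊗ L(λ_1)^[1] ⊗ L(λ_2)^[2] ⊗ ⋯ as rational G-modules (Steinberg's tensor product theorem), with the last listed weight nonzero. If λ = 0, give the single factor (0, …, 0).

((2, 2, 1, 0),)

ω-coordinates c = M·v, v = (-3, -2, -2, -2):
  c_1 = (2)·(-3) + (-1)·(-2) + (-3)·(-2) + (0)·(-2) = 2
  c_2 = (-4)·(-3) + (1)·(-2) + (5)·(-2) + (-1)·(-2) = 2
  c_3 = (-1)·(-3) + (0)·(-2) + (1)·(-2) + (0)·(-2) = 1
  c_4 = (2)·(-3) + (-1)·(-2) + (-2)·(-2) + (0)·(-2) = 0
Writing each c_i in base p = 3:
  c_1 = 2 = 2·3^0
  c_2 = 2 = 2·3^0
  c_3 = 1 = 1·3^0
  c_4 = 0
p-restricted factor λ_0 = (2, 2, 1, 0)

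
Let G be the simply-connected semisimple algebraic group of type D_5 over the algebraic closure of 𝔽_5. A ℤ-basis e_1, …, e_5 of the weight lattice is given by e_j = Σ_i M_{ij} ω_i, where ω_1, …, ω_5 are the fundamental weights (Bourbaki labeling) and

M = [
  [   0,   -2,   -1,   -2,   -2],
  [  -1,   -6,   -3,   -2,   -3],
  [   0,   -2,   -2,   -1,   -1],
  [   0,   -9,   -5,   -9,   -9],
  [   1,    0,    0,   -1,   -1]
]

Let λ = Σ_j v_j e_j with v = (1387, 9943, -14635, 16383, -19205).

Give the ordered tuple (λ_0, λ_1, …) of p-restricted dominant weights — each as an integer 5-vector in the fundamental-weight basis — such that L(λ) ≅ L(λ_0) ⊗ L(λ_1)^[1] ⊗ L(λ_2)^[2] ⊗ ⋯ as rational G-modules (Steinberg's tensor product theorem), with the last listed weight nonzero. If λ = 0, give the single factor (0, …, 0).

((3, 4, 1, 1, 4), (3, 1, 1, 2, 1), (0, 3, 3, 3, 3), (3, 1, 2, 2, 3), (0, 2, 4, 4, 1), (0, 2, 3, 2, 1))

In the fundamental-weight basis, λ has coordinates c = M·v (v = (1387, 9943, -14635, 16383, -19205)):
  c_1 = 0·1387 + (-2)·(9943) + (-1)·(-14635) + (-2)·(16383) + (-2)·(-19205) = 393
  c_2 = (-1)·(1387) + (-6)·(9943) + (-3)·(-14635) + (-2)·(16383) + (-3)·(-19205) = 7709
  c_3 = 0·1387 + (-2)·(9943) + (-2)·(-14635) + (-1)·(16383) + (-1)·(-19205) = 12206
  c_4 = 0·1387 + (-9)·(9943) + (-5)·(-14635) + (-9)·(16383) + (-9)·(-19205) = 9086
  c_5 = 1·1387 + 0·9943 + (0)·(-14635) + (-1)·(16383) + (-1)·(-19205) = 4209
Base-5 expansion of each c_i:
  c_1 = 393 = 3·5^0 + 3·5^1 + 0·5^2 + 3·5^3
  c_2 = 7709 = 4·5^0 + 1·5^1 + 3·5^2 + 1·5^3 + 2·5^4 + 2·5^5
  c_3 = 12206 = 1·5^0 + 1·5^1 + 3·5^2 + 2·5^3 + 4·5^4 + 3·5^5
  c_4 = 9086 = 1·5^0 + 2·5^1 + 3·5^2 + 2·5^3 + 4·5^4 + 2·5^5
  c_5 = 4209 = 4·5^0 + 1·5^1 + 3·5^2 + 3·5^3 + 1·5^4 + 1·5^5
λ_0 = (3, 4, 1, 1, 4)
λ_1 = (3, 1, 1, 2, 1)
λ_2 = (0, 3, 3, 3, 3)
λ_3 = (3, 1, 2, 2, 3)
λ_4 = (0, 2, 4, 4, 1)
λ_5 = (0, 2, 3, 2, 1)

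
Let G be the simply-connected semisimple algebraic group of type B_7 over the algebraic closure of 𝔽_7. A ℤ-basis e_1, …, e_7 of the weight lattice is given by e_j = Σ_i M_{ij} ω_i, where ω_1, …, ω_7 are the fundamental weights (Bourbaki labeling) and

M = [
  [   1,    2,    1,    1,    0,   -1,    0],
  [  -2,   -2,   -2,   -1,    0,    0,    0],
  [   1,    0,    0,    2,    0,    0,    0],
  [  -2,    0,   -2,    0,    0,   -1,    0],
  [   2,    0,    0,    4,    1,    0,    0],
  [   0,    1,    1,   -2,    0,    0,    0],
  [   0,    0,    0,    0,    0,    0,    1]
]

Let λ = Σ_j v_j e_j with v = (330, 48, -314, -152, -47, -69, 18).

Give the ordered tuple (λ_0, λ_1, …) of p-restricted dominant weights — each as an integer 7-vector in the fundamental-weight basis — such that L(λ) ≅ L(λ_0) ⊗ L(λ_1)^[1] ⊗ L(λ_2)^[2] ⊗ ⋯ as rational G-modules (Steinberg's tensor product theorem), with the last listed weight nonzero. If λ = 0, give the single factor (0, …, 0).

Change of basis e → ω: c = M·v where v = (330, 48, -314, -152, -47, -69, 18):
  c_1 = 1·330 + 2·48 + (1)·(-314) + (1)·(-152) + (0)·(-47) + (-1)·(-69) + 0·18 = 29
  c_2 = (-2)·(330) + (-2)·(48) + (-2)·(-314) + (-1)·(-152) + (0)·(-47) + (0)·(-69) + 0·18 = 24
  c_3 = 1·330 + 0·48 + (0)·(-314) + (2)·(-152) + (0)·(-47) + (0)·(-69) + 0·18 = 26
  c_4 = (-2)·(330) + 0·48 + (-2)·(-314) + (0)·(-152) + (0)·(-47) + (-1)·(-69) + 0·18 = 37
  c_5 = 2·330 + 0·48 + (0)·(-314) + (4)·(-152) + (1)·(-47) + (0)·(-69) + 0·18 = 5
  c_6 = 0·330 + 1·48 + (1)·(-314) + (-2)·(-152) + (0)·(-47) + (0)·(-69) + 0·18 = 38
  c_7 = 0·330 + 0·48 + (0)·(-314) + (0)·(-152) + (0)·(-47) + (0)·(-69) + 1·18 = 18
Base-7 expansion of each c_i:
  c_1 = 29 = 1·7^0 + 4·7^1
  c_2 = 24 = 3·7^0 + 3·7^1
  c_3 = 26 = 5·7^0 + 3·7^1
  c_4 = 37 = 2·7^0 + 5·7^1
  c_5 = 5 = 5·7^0
  c_6 = 38 = 3·7^0 + 5·7^1
  c_7 = 18 = 4·7^0 + 2·7^1
λ_0 = (1, 3, 5, 2, 5, 3, 4)
λ_1 = (4, 3, 3, 5, 0, 5, 2)

((1, 3, 5, 2, 5, 3, 4), (4, 3, 3, 5, 0, 5, 2))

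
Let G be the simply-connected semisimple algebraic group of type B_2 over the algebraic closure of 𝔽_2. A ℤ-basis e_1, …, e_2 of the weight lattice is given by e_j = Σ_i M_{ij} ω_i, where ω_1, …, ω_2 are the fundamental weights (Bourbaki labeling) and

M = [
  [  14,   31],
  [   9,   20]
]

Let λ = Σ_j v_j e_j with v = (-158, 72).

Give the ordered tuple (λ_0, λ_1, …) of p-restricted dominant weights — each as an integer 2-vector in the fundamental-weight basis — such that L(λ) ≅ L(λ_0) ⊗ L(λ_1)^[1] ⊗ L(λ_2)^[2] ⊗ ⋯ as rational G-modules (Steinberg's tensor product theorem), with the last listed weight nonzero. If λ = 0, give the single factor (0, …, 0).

Compute c_i = Σ_j M_{ij} v_j with v = (-158, 72):
  c_1 = 14*-158 + 31*72 = 20
  c_2 = 9*-158 + 20*72 = 18
p = 2; digits c_i = Σ_j d_{ij}·2^j, 0 ≤ d_{ij} < 2:
  c_1 = 20 = 0·2^0 + 0·2^1 + 1·2^2 + 0·2^3 + 1·2^4
  c_2 = 18 = 0·2^0 + 1·2^1 + 0·2^2 + 0·2^3 + 1·2^4
Factor λ_0 = (0, 0)
Factor λ_1 = (0, 1)
Factor λ_2 = (1, 0)
Factor λ_3 = (0, 0)
Factor λ_4 = (1, 1)

((0, 0), (0, 1), (1, 0), (0, 0), (1, 1))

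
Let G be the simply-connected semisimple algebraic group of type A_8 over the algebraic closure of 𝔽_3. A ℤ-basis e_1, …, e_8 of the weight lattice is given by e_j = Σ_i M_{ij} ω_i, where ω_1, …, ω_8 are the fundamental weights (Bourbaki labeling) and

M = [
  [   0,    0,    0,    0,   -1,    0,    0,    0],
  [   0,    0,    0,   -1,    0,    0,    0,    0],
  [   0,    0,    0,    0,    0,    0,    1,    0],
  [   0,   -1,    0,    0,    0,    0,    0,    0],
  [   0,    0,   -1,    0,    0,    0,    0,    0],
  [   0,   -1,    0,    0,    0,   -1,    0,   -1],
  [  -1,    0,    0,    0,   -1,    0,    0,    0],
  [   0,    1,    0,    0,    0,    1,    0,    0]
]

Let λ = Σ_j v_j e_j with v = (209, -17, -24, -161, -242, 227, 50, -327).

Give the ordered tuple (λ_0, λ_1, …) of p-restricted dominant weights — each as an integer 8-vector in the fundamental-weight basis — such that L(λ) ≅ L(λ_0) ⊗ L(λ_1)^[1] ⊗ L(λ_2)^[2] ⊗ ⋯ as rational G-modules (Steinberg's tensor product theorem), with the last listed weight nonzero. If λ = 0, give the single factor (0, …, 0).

((2, 2, 2, 2, 0, 0, 0, 0), (2, 2, 1, 2, 2, 0, 2, 1), (2, 2, 2, 1, 2, 1, 0, 2), (2, 2, 1, 0, 0, 1, 1, 1), (2, 1, 0, 0, 0, 1, 0, 2))

Compute c_i = Σ_j M_{ij} v_j with v = (209, -17, -24, -161, -242, 227, 50, -327):
  c_1 = (0)·(209) + (0)·(-17) + (0)·(-24) + (0)·(-161) + (-1)·(-242) + (0)·(227) + (0)·(50) + (0)·(-327) = 242
  c_2 = (0)·(209) + (0)·(-17) + (0)·(-24) + (-1)·(-161) + (0)·(-242) + (0)·(227) + (0)·(50) + (0)·(-327) = 161
  c_3 = (0)·(209) + (0)·(-17) + (0)·(-24) + (0)·(-161) + (0)·(-242) + (0)·(227) + (1)·(50) + (0)·(-327) = 50
  c_4 = (0)·(209) + (-1)·(-17) + (0)·(-24) + (0)·(-161) + (0)·(-242) + (0)·(227) + (0)·(50) + (0)·(-327) = 17
  c_5 = (0)·(209) + (0)·(-17) + (-1)·(-24) + (0)·(-161) + (0)·(-242) + (0)·(227) + (0)·(50) + (0)·(-327) = 24
  c_6 = (0)·(209) + (-1)·(-17) + (0)·(-24) + (0)·(-161) + (0)·(-242) + (-1)·(227) + (0)·(50) + (-1)·(-327) = 117
  c_7 = (-1)·(209) + (0)·(-17) + (0)·(-24) + (0)·(-161) + (-1)·(-242) + (0)·(227) + (0)·(50) + (0)·(-327) = 33
  c_8 = (0)·(209) + (1)·(-17) + (0)·(-24) + (0)·(-161) + (0)·(-242) + (1)·(227) + (0)·(50) + (0)·(-327) = 210
Expand coordinatewise in base 3:
  c_1 = 242 = 2·3^0 + 2·3^1 + 2·3^2 + 2·3^3 + 2·3^4
  c_2 = 161 = 2·3^0 + 2·3^1 + 2·3^2 + 2·3^3 + 1·3^4
  c_3 = 50 = 2·3^0 + 1·3^1 + 2·3^2 + 1·3^3
  c_4 = 17 = 2·3^0 + 2·3^1 + 1·3^2
  c_5 = 24 = 0·3^0 + 2·3^1 + 2·3^2
  c_6 = 117 = 0·3^0 + 0·3^1 + 1·3^2 + 1·3^3 + 1·3^4
  c_7 = 33 = 0·3^0 + 2·3^1 + 0·3^2 + 1·3^3
  c_8 = 210 = 0·3^0 + 1·3^1 + 2·3^2 + 1·3^3 + 2·3^4
p-restricted factor λ_0 = (2, 2, 2, 2, 0, 0, 0, 0)
p-restricted factor λ_1 = (2, 2, 1, 2, 2, 0, 2, 1)
p-restricted factor λ_2 = (2, 2, 2, 1, 2, 1, 0, 2)
p-restricted factor λ_3 = (2, 2, 1, 0, 0, 1, 1, 1)
p-restricted factor λ_4 = (2, 1, 0, 0, 0, 1, 0, 2)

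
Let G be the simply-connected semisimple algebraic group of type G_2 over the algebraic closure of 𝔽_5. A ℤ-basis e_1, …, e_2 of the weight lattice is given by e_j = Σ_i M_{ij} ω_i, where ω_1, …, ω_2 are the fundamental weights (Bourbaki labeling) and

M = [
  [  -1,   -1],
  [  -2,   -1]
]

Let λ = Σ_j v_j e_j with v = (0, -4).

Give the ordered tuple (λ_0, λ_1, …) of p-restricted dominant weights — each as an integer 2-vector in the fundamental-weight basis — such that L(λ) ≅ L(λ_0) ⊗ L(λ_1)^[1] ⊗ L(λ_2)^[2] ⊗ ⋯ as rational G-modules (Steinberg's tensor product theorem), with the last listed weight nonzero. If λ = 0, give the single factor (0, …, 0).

((4, 4),)

Change of basis e → ω: c = M·v where v = (0, -4):
  c_1 = (-1)·(0) + (-1)·(-4) = 4
  c_2 = (-2)·(0) + (-1)·(-4) = 4
Expand coordinatewise in base 5:
  c_1 = 4 = 4·5^0
  c_2 = 4 = 4·5^0
Factor λ_0 = (4, 4)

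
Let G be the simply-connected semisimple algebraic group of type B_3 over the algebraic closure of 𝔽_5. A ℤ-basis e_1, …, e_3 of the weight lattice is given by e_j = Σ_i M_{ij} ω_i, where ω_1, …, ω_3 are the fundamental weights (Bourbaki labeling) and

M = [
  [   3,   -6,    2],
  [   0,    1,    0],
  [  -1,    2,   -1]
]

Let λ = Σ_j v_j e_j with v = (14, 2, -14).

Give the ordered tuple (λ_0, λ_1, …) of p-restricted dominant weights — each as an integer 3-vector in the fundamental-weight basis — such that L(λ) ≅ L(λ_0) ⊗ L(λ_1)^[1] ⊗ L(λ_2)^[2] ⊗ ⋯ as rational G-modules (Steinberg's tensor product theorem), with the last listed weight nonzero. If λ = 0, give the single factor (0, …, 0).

Compute c_i = Σ_j M_{ij} v_j with v = (14, 2, -14):
  c_1 = 3·14 + (-6)·(2) + (2)·(-14) = 2
  c_2 = 0·14 + 1·2 + (0)·(-14) = 2
  c_3 = (-1)·(14) + 2·2 + (-1)·(-14) = 4
Expand coordinatewise in base 5:
  c_1 = 2 = 2·5^0
  c_2 = 2 = 2·5^0
  c_3 = 4 = 4·5^0
λ_0 = (2, 2, 4)

((2, 2, 4),)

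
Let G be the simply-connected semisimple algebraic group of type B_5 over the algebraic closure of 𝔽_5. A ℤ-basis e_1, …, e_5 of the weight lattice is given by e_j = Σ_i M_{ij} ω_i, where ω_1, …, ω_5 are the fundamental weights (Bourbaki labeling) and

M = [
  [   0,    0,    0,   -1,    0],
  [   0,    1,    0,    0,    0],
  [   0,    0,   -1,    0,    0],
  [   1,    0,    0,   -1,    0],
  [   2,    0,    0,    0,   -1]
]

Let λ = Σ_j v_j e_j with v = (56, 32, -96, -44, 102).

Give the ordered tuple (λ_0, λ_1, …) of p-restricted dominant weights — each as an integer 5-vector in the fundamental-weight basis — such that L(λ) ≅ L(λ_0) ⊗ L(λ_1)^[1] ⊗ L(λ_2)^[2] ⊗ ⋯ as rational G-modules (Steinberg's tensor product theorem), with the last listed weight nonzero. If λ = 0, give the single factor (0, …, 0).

Converting to the ω-basis (c_i = row i of M dotted with v = (56, 32, -96, -44, 102)):
  c_1 = 0*56 + 0*32 + 0*-96 + -1*-44 + 0*102 = 44
  c_2 = 0*56 + 1*32 + 0*-96 + 0*-44 + 0*102 = 32
  c_3 = 0*56 + 0*32 + -1*-96 + 0*-44 + 0*102 = 96
  c_4 = 1*56 + 0*32 + 0*-96 + -1*-44 + 0*102 = 100
  c_5 = 2*56 + 0*32 + 0*-96 + 0*-44 + -1*102 = 10
p = 5; digits c_i = Σ_j d_{ij}·5^j, 0 ≤ d_{ij} < 5:
  c_1 = 44 = 4·5^0 + 3·5^1 + 1·5^2
  c_2 = 32 = 2·5^0 + 1·5^1 + 1·5^2
  c_3 = 96 = 1·5^0 + 4·5^1 + 3·5^2
  c_4 = 100 = 0·5^0 + 0·5^1 + 4·5^2
  c_5 = 10 = 0·5^0 + 2·5^1
λ_0 = (4, 2, 1, 0, 0)
λ_1 = (3, 1, 4, 0, 2)
λ_2 = (1, 1, 3, 4, 0)

((4, 2, 1, 0, 0), (3, 1, 4, 0, 2), (1, 1, 3, 4, 0))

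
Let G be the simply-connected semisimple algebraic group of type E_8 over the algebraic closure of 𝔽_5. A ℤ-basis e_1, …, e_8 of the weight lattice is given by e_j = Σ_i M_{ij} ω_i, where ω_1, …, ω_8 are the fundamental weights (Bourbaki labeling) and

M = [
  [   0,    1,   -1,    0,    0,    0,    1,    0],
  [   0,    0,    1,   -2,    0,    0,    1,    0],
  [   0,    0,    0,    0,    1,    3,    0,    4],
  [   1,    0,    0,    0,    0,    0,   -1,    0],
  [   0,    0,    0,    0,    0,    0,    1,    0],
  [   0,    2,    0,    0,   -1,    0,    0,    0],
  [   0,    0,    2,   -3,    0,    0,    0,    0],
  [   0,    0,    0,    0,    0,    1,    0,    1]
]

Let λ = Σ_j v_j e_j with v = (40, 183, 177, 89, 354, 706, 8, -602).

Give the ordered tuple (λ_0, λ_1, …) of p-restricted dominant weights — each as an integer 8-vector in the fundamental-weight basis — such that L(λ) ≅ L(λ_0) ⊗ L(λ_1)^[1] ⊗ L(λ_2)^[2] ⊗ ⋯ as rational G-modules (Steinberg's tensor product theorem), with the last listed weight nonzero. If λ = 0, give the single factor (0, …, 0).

Compute c_i = Σ_j M_{ij} v_j with v = (40, 183, 177, 89, 354, 706, 8, -602):
  c_1 = 0*40 + 1*183 + -1*177 + 0*89 + 0*354 + 0*706 + 1*8 + 0*-602 = 14
  c_2 = 0*40 + 0*183 + 1*177 + -2*89 + 0*354 + 0*706 + 1*8 + 0*-602 = 7
  c_3 = 0*40 + 0*183 + 0*177 + 0*89 + 1*354 + 3*706 + 0*8 + 4*-602 = 64
  c_4 = 1*40 + 0*183 + 0*177 + 0*89 + 0*354 + 0*706 + -1*8 + 0*-602 = 32
  c_5 = 0*40 + 0*183 + 0*177 + 0*89 + 0*354 + 0*706 + 1*8 + 0*-602 = 8
  c_6 = 0*40 + 2*183 + 0*177 + 0*89 + -1*354 + 0*706 + 0*8 + 0*-602 = 12
  c_7 = 0*40 + 0*183 + 2*177 + -3*89 + 0*354 + 0*706 + 0*8 + 0*-602 = 87
  c_8 = 0*40 + 0*183 + 0*177 + 0*89 + 0*354 + 1*706 + 0*8 + 1*-602 = 104
p = 5; digits c_i = Σ_j d_{ij}·5^j, 0 ≤ d_{ij} < 5:
  c_1 = 14 = 4·5^0 + 2·5^1
  c_2 = 7 = 2·5^0 + 1·5^1
  c_3 = 64 = 4·5^0 + 2·5^1 + 2·5^2
  c_4 = 32 = 2·5^0 + 1·5^1 + 1·5^2
  c_5 = 8 = 3·5^0 + 1·5^1
  c_6 = 12 = 2·5^0 + 2·5^1
  c_7 = 87 = 2·5^0 + 2·5^1 + 3·5^2
  c_8 = 104 = 4·5^0 + 0·5^1 + 4·5^2
Factor λ_0 = (4, 2, 4, 2, 3, 2, 2, 4)
Factor λ_1 = (2, 1, 2, 1, 1, 2, 2, 0)
Factor λ_2 = (0, 0, 2, 1, 0, 0, 3, 4)

((4, 2, 4, 2, 3, 2, 2, 4), (2, 1, 2, 1, 1, 2, 2, 0), (0, 0, 2, 1, 0, 0, 3, 4))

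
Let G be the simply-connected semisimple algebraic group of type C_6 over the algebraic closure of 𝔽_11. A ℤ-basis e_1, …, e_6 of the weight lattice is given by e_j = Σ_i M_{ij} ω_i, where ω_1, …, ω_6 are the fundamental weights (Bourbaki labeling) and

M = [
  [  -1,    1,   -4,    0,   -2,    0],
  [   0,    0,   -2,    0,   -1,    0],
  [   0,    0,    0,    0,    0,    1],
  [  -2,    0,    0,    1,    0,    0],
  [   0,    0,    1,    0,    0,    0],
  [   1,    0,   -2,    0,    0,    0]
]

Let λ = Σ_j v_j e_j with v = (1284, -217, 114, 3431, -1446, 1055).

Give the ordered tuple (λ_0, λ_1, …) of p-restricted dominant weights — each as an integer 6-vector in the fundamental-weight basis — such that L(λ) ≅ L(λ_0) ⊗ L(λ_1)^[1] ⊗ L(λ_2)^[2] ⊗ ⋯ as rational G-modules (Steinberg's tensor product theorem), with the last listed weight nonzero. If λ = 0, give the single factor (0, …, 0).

Change of basis e → ω: c = M·v where v = (1284, -217, 114, 3431, -1446, 1055):
  c_1 = (-1)·(1284) + (1)·(-217) + (-4)·(114) + 0·3431 + (-2)·(-1446) + 0·1055 = 935
  c_2 = 0·1284 + (0)·(-217) + (-2)·(114) + 0·3431 + (-1)·(-1446) + 0·1055 = 1218
  c_3 = 0·1284 + (0)·(-217) + 0·114 + 0·3431 + (0)·(-1446) + 1·1055 = 1055
  c_4 = (-2)·(1284) + (0)·(-217) + 0·114 + 1·3431 + (0)·(-1446) + 0·1055 = 863
  c_5 = 0·1284 + (0)·(-217) + 1·114 + 0·3431 + (0)·(-1446) + 0·1055 = 114
  c_6 = 1·1284 + (0)·(-217) + (-2)·(114) + 0·3431 + (0)·(-1446) + 0·1055 = 1056
Writing each c_i in base p = 11:
  c_1 = 935 = 0·11^0 + 8·11^1 + 7·11^2
  c_2 = 1218 = 8·11^0 + 0·11^1 + 10·11^2
  c_3 = 1055 = 10·11^0 + 7·11^1 + 8·11^2
  c_4 = 863 = 5·11^0 + 1·11^1 + 7·11^2
  c_5 = 114 = 4·11^0 + 10·11^1
  c_6 = 1056 = 0·11^0 + 8·11^1 + 8·11^2
λ_0 = (0, 8, 10, 5, 4, 0)
λ_1 = (8, 0, 7, 1, 10, 8)
λ_2 = (7, 10, 8, 7, 0, 8)

((0, 8, 10, 5, 4, 0), (8, 0, 7, 1, 10, 8), (7, 10, 8, 7, 0, 8))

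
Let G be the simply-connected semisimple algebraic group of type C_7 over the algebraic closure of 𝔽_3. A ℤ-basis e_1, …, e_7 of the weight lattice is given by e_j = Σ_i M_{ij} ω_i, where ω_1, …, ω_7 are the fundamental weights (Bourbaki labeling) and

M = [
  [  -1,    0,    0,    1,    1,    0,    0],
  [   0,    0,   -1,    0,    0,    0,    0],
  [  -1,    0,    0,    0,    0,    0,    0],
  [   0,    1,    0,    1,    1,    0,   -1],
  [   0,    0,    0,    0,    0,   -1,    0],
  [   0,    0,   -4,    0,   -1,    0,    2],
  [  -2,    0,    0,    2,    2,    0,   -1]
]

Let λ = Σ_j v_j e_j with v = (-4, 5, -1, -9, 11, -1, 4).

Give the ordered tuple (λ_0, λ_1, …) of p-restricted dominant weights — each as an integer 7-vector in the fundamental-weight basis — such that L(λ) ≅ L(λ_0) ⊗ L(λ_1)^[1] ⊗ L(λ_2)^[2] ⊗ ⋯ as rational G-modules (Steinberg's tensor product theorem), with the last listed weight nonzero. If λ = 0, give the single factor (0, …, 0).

((0, 1, 1, 0, 1, 1, 2), (2, 0, 1, 1, 0, 0, 2))

ω-coordinates c = M·v, v = (-4, 5, -1, -9, 11, -1, 4):
  c_1 = (-1)·(-4) + 0·5 + (0)·(-1) + (1)·(-9) + 1·11 + (0)·(-1) + 0·4 = 6
  c_2 = (0)·(-4) + 0·5 + (-1)·(-1) + (0)·(-9) + 0·11 + (0)·(-1) + 0·4 = 1
  c_3 = (-1)·(-4) + 0·5 + (0)·(-1) + (0)·(-9) + 0·11 + (0)·(-1) + 0·4 = 4
  c_4 = (0)·(-4) + 1·5 + (0)·(-1) + (1)·(-9) + 1·11 + (0)·(-1) + (-1)·(4) = 3
  c_5 = (0)·(-4) + 0·5 + (0)·(-1) + (0)·(-9) + 0·11 + (-1)·(-1) + 0·4 = 1
  c_6 = (0)·(-4) + 0·5 + (-4)·(-1) + (0)·(-9) + (-1)·(11) + (0)·(-1) + 2·4 = 1
  c_7 = (-2)·(-4) + 0·5 + (0)·(-1) + (2)·(-9) + 2·11 + (0)·(-1) + (-1)·(4) = 8
Base-3 expansion of each c_i:
  c_1 = 6 = 0·3^0 + 2·3^1
  c_2 = 1 = 1·3^0
  c_3 = 4 = 1·3^0 + 1·3^1
  c_4 = 3 = 0·3^0 + 1·3^1
  c_5 = 1 = 1·3^0
  c_6 = 1 = 1·3^0
  c_7 = 8 = 2·3^0 + 2·3^1
λ_0 = (0, 1, 1, 0, 1, 1, 2)
λ_1 = (2, 0, 1, 1, 0, 0, 2)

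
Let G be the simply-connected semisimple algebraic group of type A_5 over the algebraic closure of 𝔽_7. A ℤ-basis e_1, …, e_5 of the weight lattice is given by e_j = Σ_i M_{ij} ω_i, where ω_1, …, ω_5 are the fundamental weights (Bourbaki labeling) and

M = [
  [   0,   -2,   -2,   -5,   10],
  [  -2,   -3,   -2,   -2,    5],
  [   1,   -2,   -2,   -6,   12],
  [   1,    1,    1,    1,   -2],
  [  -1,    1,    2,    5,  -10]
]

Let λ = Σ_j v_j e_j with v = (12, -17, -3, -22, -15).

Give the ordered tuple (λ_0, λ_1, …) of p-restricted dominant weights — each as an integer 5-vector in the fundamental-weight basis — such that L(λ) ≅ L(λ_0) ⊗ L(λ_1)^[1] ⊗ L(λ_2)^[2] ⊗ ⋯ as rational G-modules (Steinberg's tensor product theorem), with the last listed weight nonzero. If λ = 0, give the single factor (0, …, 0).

((0, 2, 4, 0, 5),)

Change of basis e → ω: c = M·v where v = (12, -17, -3, -22, -15):
  c_1 = (0)·(12) + (-2)·(-17) + (-2)·(-3) + (-5)·(-22) + (10)·(-15) = 0
  c_2 = (-2)·(12) + (-3)·(-17) + (-2)·(-3) + (-2)·(-22) + (5)·(-15) = 2
  c_3 = (1)·(12) + (-2)·(-17) + (-2)·(-3) + (-6)·(-22) + (12)·(-15) = 4
  c_4 = (1)·(12) + (1)·(-17) + (1)·(-3) + (1)·(-22) + (-2)·(-15) = 0
  c_5 = (-1)·(12) + (1)·(-17) + (2)·(-3) + (5)·(-22) + (-10)·(-15) = 5
p = 7; digits c_i = Σ_j d_{ij}·7^j, 0 ≤ d_{ij} < 7:
  c_1 = 0
  c_2 = 2 = 2·7^0
  c_3 = 4 = 4·7^0
  c_4 = 0
  c_5 = 5 = 5·7^0
p-restricted factor λ_0 = (0, 2, 4, 0, 5)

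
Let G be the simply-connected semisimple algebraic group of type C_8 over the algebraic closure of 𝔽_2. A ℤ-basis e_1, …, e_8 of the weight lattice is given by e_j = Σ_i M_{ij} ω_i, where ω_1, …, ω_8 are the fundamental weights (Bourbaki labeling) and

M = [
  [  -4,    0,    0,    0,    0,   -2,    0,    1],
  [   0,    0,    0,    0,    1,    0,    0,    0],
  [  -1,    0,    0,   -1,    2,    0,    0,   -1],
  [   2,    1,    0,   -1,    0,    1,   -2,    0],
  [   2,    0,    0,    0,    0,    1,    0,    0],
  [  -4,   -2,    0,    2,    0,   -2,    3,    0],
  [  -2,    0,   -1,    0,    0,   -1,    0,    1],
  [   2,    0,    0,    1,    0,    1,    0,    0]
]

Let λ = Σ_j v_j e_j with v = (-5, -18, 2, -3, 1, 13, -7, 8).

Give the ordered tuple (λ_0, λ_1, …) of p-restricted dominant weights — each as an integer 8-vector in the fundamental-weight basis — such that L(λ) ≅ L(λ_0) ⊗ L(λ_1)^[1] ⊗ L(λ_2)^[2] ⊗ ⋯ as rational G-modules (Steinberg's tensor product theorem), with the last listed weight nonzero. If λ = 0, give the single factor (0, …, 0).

ω-coordinates c = M·v, v = (-5, -18, 2, -3, 1, 13, -7, 8):
  c_1 = -4*-5 + 0*-18 + 0*2 + 0*-3 + 0*1 + -2*13 + 0*-7 + 1*8 = 2
  c_2 = 0*-5 + 0*-18 + 0*2 + 0*-3 + 1*1 + 0*13 + 0*-7 + 0*8 = 1
  c_3 = -1*-5 + 0*-18 + 0*2 + -1*-3 + 2*1 + 0*13 + 0*-7 + -1*8 = 2
  c_4 = 2*-5 + 1*-18 + 0*2 + -1*-3 + 0*1 + 1*13 + -2*-7 + 0*8 = 2
  c_5 = 2*-5 + 0*-18 + 0*2 + 0*-3 + 0*1 + 1*13 + 0*-7 + 0*8 = 3
  c_6 = -4*-5 + -2*-18 + 0*2 + 2*-3 + 0*1 + -2*13 + 3*-7 + 0*8 = 3
  c_7 = -2*-5 + 0*-18 + -1*2 + 0*-3 + 0*1 + -1*13 + 0*-7 + 1*8 = 3
  c_8 = 2*-5 + 0*-18 + 0*2 + 1*-3 + 0*1 + 1*13 + 0*-7 + 0*8 = 0
Expand coordinatewise in base 2:
  c_1 = 2 = 0·2^0 + 1·2^1
  c_2 = 1 = 1·2^0
  c_3 = 2 = 0·2^0 + 1·2^1
  c_4 = 2 = 0·2^0 + 1·2^1
  c_5 = 3 = 1·2^0 + 1·2^1
  c_6 = 3 = 1·2^0 + 1·2^1
  c_7 = 3 = 1·2^0 + 1·2^1
  c_8 = 0
p-restricted factor λ_0 = (0, 1, 0, 0, 1, 1, 1, 0)
p-restricted factor λ_1 = (1, 0, 1, 1, 1, 1, 1, 0)

((0, 1, 0, 0, 1, 1, 1, 0), (1, 0, 1, 1, 1, 1, 1, 0))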